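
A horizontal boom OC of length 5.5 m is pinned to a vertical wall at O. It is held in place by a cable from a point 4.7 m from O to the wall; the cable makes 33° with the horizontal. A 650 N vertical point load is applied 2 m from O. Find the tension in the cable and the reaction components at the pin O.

T = 507.9 N, O_x = 425.9 N, O_y = 373.4 N

ΣM about O: T·sin33°·4.7 − 650·2 = 0 → T = 1300/(4.7·0.544639) = 507.852 ≈ 507.9 N.
ΣF_x = 0: O_x − T·cos33° = 0 → O_x = 507.852 × 0.838671 = 425.9 N.
ΣF_y = 0: O_y + T·sin33° − 650 = 0 → O_y = 650 − 507.852 × 0.544639 = 373.4 N.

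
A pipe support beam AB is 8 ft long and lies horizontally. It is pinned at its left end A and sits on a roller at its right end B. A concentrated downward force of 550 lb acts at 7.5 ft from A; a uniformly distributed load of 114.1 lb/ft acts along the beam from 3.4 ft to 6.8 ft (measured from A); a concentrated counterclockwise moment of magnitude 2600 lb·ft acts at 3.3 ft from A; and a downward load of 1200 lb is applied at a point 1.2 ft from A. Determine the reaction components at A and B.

Resultant of the distributed load: 114.1 × 3.4 = 387.94 lb at 5.1 ft from A.
Taking moments about A: B_y·8 − 550·7.5 − (114.1·3.4)·5.1 + 2600 − 1200·1.2 = 0 → B_y = 4943.494/8 = 617.937 ≈ 617.9 lb.
ΣF_y = 0: A_y + 617.937 − 550 − 114.1·3.4 − 1200 = 0 → A_y = 1520 lb.
ΣF_x = 0: no horizontal applied forces, so A_x = 0.

A_x = 0, A_y = 1520 lb, B_y = 617.9 lb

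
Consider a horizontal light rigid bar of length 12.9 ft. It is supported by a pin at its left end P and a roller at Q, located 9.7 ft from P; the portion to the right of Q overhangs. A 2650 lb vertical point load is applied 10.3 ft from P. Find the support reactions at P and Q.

Moments about P: Q_y·9.7 − 2650·10.3 = 0 → Q_y = 27295/9.7 = 2813.92 ≈ 2814 lb.
ΣF_y = 0: P_y + 2813.92 − 2650 = 0 → P_y = -163.9 lb.
ΣF_x = 0: no horizontal applied forces, so P_x = 0.

P_x = 0, P_y = -163.9 lb, Q_y = 2814 lb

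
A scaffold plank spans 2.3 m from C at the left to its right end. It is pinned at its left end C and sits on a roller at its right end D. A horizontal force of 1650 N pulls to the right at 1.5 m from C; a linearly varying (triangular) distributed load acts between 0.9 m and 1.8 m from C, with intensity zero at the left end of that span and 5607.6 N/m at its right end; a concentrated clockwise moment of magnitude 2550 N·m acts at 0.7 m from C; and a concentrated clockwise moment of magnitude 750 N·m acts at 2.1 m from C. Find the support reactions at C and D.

Resultant of the triangular load: ½ × 5607.6 × 0.9 = 2523.42 N, acting at 1.5 m from C (one-third of the span from the peak).
Moments about C: D_y·2.3 − (½·5607.6·0.9)·1.5 − 2550 − 750 = 0 → D_y = 7085.13/2.3 = 3080.49 ≈ 3080 N.
ΣF_y = 0: C_y + 3080.49 − ½·5607.6·0.9 = 0 → C_y = -557.1 N.
ΣF_x = 0: C_x + 1650 = 0 → C_x = -1650 N.

C_x = -1650 N, C_y = -557.1 N, D_y = 3080 N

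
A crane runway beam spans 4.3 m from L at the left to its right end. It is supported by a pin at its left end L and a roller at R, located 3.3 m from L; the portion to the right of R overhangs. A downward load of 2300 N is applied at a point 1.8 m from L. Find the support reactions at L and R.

L_x = 0, L_y = 1045 N, R_y = 1255 N

Taking moments about L: R_y·3.3 − 2300·1.8 = 0 → R_y = 4140/3.3 = 1254.55 ≈ 1255 N.
ΣF_y = 0: L_y + 1254.55 − 2300 = 0 → L_y = 1045 N.
ΣF_x = 0: no horizontal applied forces, so L_x = 0.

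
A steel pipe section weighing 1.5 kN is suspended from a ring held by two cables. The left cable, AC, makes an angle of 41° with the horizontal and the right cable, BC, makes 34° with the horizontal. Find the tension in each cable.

T_AC = 1.287 kN, T_BC = 1.172 kN

ΣF_x = 0: −T_AC·cos41° + T_BC·cos34° = 0 → T_BC = 0.910344·T_AC.
ΣF_y = 0: T_AC·sin41° + T_BC·sin34° = 1.5.
Substitute: T_AC·(0.656059 + 0.910344·0.559193) = 1.5 → T_AC = 1.28742 ≈ 1.287 kN.
Then T_BC = 0.910344 × 1.28742 = 1.172 kN.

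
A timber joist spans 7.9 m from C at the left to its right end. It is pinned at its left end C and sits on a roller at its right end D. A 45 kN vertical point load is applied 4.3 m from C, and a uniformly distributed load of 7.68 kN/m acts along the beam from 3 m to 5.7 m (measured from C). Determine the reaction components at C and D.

C_x = 0, C_y = 29.82 kN, D_y = 35.91 kN

Resultant of the distributed load: 7.68 × 2.7 = 20.736 kN at 4.35 m from C.
Moments about C: D_y·7.9 − 45·4.3 − (7.68·2.7)·4.35 = 0 → D_y = 283.7016/7.9 = 35.9116 ≈ 35.91 kN.
ΣF_y = 0: C_y + 35.9116 − 45 − 7.68·2.7 = 0 → C_y = 29.82 kN.
ΣF_x = 0: no horizontal applied forces, so C_x = 0.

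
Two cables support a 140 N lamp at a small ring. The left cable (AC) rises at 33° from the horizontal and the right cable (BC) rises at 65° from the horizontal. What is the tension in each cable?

ΣF_x = 0: −T_AC·cos33° + T_BC·cos65° = 0 → T_BC = 1.98446·T_AC.
ΣF_y = 0: T_AC·sin33° + T_BC·sin65° = 140.
Substitute: T_AC·(0.544639 + 1.98446·0.906308) = 140 → T_AC = 59.7481 ≈ 59.75 N.
Then T_BC = 1.98446 × 59.7481 = 118.6 N.

T_AC = 59.75 N, T_BC = 118.6 N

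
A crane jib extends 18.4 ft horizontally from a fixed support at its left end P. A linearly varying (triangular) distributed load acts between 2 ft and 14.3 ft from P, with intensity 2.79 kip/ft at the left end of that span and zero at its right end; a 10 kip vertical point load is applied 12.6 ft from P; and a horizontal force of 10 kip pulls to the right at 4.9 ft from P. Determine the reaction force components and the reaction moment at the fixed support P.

Resultant of the triangular load: ½ × 2.79 × 12.3 = 17.1585 kip, acting at 6.1 ft from P (one-third of the span from the peak).
ΣF_x = 0: P_x + 10 = 0 → P_x = -10.00 kip.
ΣF_y = 0: P_y − ½·2.79·12.3 − 10 = 0 → P_y = 27.16 kip.
ΣM about P: M_P − (½·2.79·12.3)·6.1 − 10·12.6 = 0 → M_P = 230.7 kip·ft.

P_x = -10.00 kip, P_y = 27.16 kip, M_P = 230.7 kip·ft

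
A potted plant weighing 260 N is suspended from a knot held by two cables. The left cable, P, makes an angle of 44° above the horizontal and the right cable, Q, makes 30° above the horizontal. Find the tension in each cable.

ΣF_x = 0: −T_P·cos44° + T_Q·cos30° = 0 → T_Q = 0.830622·T_P.
ΣF_y = 0: T_P·sin44° + T_Q·sin30° = 260.
Substitute: T_P·(0.694658 + 0.830622·0.5) = 260 → T_P = 234.241 ≈ 234.2 N.
Then T_Q = 0.830622 × 234.241 = 194.6 N.

T_P = 234.2 N, T_Q = 194.6 N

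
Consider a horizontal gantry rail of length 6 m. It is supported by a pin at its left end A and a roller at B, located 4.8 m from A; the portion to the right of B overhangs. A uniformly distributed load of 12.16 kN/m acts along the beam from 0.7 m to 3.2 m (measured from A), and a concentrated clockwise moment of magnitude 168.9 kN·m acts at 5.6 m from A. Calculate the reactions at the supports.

Resultant of the distributed load: 12.16 × 2.5 = 30.4 kN at 1.95 m from A.
ΣM about A: B_y·4.8 − (12.16·2.5)·1.95 − 168.9 = 0 → B_y = 228.18/4.8 = 47.5375 ≈ 47.54 kN.
ΣF_y = 0: A_y + 47.5375 − 12.16·2.5 = 0 → A_y = -17.14 kN.
ΣF_x = 0: no horizontal applied forces, so A_x = 0.

A_x = 0, A_y = -17.14 kN, B_y = 47.54 kN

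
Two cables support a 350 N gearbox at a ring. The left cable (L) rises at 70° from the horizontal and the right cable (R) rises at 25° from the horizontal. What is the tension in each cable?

ΣF_x = 0: −T_L·cos70° + T_R·cos25° = 0 → T_R = 0.377377·T_L.
ΣF_y = 0: T_L·sin70° + T_R·sin25° = 350.
Substitute: T_L·(0.939693 + 0.377377·0.422618) = 350 → T_L = 318.419 ≈ 318.4 N.
Then T_R = 0.377377 × 318.419 = 120.2 N.

T_L = 318.4 N, T_R = 120.2 N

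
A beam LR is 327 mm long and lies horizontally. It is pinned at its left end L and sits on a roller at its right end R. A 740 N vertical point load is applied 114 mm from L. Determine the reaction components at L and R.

L_x = 0, L_y = 482.0 N, R_y = 258.0 N

Taking moments about L: R_y·327 − 740·114 = 0 → R_y = 84360/327 = 257.982 ≈ 258.0 N.
ΣF_y = 0: L_y + 257.982 − 740 = 0 → L_y = 482.0 N.
ΣF_x = 0: no horizontal applied forces, so L_x = 0.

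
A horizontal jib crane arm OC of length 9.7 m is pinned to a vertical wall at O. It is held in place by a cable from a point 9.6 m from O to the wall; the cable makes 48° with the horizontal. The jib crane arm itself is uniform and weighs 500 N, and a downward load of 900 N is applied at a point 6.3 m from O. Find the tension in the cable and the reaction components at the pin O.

ΣM about O: T·sin48°·9.6 − 500·4.85 − 900·6.3 = 0 → T = 8095/(9.6·0.743145) = 1134.68 ≈ 1135 N.
ΣF_x = 0: O_x − T·cos48° = 0 → O_x = 1134.68 × 0.669131 = 759.2 N.
ΣF_y = 0: O_y + T·sin48° − 500 − 900 = 0 → O_y = 1400 − 1134.68 × 0.743145 = 556.8 N.

T = 1135 N, O_x = 759.2 N, O_y = 556.8 N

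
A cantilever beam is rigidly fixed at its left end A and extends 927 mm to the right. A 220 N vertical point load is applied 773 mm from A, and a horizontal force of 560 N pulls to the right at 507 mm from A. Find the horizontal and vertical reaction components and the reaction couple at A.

ΣF_x = 0: A_x + 560 = 0 → A_x = -560.0 N.
ΣF_y = 0: A_y − 220 = 0 → A_y = 220.0 N.
ΣM about A: M_A − 220·773 = 0 → M_A = 170100 N·mm.

A_x = -560.0 N, A_y = 220.0 N, M_A = 170100 N·mm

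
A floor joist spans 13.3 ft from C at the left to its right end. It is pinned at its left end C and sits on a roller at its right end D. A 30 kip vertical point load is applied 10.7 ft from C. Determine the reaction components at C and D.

C_x = 0, C_y = 5.865 kip, D_y = 24.14 kip

Moments about C: D_y·13.3 − 30·10.7 = 0 → D_y = 321/13.3 = 24.1353 ≈ 24.14 kip.
ΣF_y = 0: C_y + 24.1353 − 30 = 0 → C_y = 5.865 kip.
ΣF_x = 0: no horizontal applied forces, so C_x = 0.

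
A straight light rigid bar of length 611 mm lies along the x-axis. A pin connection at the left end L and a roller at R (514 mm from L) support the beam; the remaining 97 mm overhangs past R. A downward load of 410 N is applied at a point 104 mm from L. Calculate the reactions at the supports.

L_x = 0, L_y = 327.0 N, R_y = 82.96 N

Moments about L: R_y·514 − 410·104 = 0 → R_y = 42640/514 = 82.9572 ≈ 82.96 N.
ΣF_y = 0: L_y + 82.9572 − 410 = 0 → L_y = 327.0 N.
ΣF_x = 0: no horizontal applied forces, so L_x = 0.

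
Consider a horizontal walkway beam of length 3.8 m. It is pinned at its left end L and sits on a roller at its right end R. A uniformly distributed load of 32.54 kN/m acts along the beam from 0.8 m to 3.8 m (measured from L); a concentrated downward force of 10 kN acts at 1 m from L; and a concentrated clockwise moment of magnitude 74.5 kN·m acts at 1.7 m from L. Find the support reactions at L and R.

L_x = 0, L_y = 26.30 kN, R_y = 81.32 kN

Resultant of the distributed load: 32.54 × 3 = 97.62 kN at 2.3 m from L.
ΣM about L: R_y·3.8 − (32.54·3)·2.3 − 10·1 − 74.5 = 0 → R_y = 309.026/3.8 = 81.3226 ≈ 81.32 kN.
ΣF_y = 0: L_y + 81.3226 − 32.54·3 − 10 = 0 → L_y = 26.30 kN.
ΣF_x = 0: no horizontal applied forces, so L_x = 0.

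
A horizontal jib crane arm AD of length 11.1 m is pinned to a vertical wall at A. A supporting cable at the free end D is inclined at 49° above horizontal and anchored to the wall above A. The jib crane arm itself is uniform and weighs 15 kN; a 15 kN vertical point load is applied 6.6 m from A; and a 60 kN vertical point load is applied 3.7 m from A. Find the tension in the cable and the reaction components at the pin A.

ΣM about A: T·sin49°·11.1 − 15·5.55 − 15·6.6 − 60·3.7 = 0 → T = 404.25/(11.1·0.75471) = 48.2555 ≈ 48.26 kN.
ΣF_x = 0: A_x − T·cos49° = 0 → A_x = 48.2555 × 0.656059 = 31.66 kN.
ΣF_y = 0: A_y + T·sin49° − 15 − 15 − 60 = 0 → A_y = 90 − 48.2555 × 0.75471 = 53.58 kN.

T = 48.26 kN, A_x = 31.66 kN, A_y = 53.58 kN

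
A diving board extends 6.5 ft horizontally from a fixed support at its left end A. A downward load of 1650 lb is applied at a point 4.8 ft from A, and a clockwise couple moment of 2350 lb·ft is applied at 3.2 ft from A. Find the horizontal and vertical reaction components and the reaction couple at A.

ΣF_x = 0: A_x = 0.
ΣF_y = 0: A_y − 1650 = 0 → A_y = 1650 lb.
ΣM about A: M_A − 1650·4.8 − 2350 = 0 → M_A = 10270 lb·ft.

A_x = 0, A_y = 1650 lb, M_A = 10270 lb·ft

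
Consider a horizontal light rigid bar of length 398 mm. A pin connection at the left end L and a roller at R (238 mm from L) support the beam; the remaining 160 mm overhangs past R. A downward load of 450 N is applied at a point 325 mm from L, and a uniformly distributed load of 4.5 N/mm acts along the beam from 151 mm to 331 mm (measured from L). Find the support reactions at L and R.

Resultant of the distributed load: 4.5 × 180 = 810 N at 241 mm from L.
ΣM about L: R_y·238 − 450·325 − (4.5·180)·241 = 0 → R_y = 341460/238 = 1434.71 ≈ 1435 N.
ΣF_y = 0: L_y + 1434.71 − 450 − 4.5·180 = 0 → L_y = -174.7 N.
ΣF_x = 0: no horizontal applied forces, so L_x = 0.

L_x = 0, L_y = -174.7 N, R_y = 1435 N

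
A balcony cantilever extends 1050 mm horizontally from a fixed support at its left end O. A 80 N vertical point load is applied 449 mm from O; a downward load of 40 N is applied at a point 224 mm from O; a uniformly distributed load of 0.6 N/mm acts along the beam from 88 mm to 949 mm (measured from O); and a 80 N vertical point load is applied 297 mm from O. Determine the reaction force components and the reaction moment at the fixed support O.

O_x = 0, O_y = 716.6 N, M_O = 336500 N·mm

Resultant of the distributed load: 0.6 × 861 = 516.6 N at 518.5 mm from O.
ΣF_x = 0: O_x = 0.
ΣF_y = 0: O_y − 80 − 40 − 0.6·861 − 80 = 0 → O_y = 716.6 N.
ΣM about O: M_O − 80·449 − 40·224 − (0.6·861)·518.5 − 80·297 = 0 → M_O = 336500 N·mm.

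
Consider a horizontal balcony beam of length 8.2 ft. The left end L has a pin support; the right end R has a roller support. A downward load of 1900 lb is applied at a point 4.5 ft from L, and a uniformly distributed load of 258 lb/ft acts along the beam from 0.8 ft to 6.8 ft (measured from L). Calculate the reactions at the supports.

L_x = 0, L_y = 1688 lb, R_y = 1760 lb

Resultant of the distributed load: 258 × 6 = 1548 lb at 3.8 ft from L.
Moments about L: R_y·8.2 − 1900·4.5 − (258·6)·3.8 = 0 → R_y = 14432.4/8.2 = 1760.05 ≈ 1760 lb.
ΣF_y = 0: L_y + 1760.05 − 1900 − 258·6 = 0 → L_y = 1688 lb.
ΣF_x = 0: no horizontal applied forces, so L_x = 0.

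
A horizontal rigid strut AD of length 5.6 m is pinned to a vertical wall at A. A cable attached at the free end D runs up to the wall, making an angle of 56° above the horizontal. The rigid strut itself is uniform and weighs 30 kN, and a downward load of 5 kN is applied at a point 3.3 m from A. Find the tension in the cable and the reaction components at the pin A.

T = 21.65 kN, A_x = 12.11 kN, A_y = 17.05 kN

ΣM about A: T·sin56°·5.6 − 30·2.8 − 5·3.3 = 0 → T = 100.5/(5.6·0.829038) = 21.6473 ≈ 21.65 kN.
ΣF_x = 0: A_x − T·cos56° = 0 → A_x = 21.6473 × 0.559193 = 12.11 kN.
ΣF_y = 0: A_y + T·sin56° − 30 − 5 = 0 → A_y = 35 − 21.6473 × 0.829038 = 17.05 kN.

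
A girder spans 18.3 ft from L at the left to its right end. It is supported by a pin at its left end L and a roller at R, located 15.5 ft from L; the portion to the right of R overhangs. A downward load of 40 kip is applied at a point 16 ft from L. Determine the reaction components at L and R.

L_x = 0, L_y = -1.290 kip, R_y = 41.29 kip

Moments about L: R_y·15.5 − 40·16 = 0 → R_y = 640/15.5 = 41.2903 ≈ 41.29 kip.
ΣF_y = 0: L_y + 41.2903 − 40 = 0 → L_y = -1.290 kip.
ΣF_x = 0: no horizontal applied forces, so L_x = 0.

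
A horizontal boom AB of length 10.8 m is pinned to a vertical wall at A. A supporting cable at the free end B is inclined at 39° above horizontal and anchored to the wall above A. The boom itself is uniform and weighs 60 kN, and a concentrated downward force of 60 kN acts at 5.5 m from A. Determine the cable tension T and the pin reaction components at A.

T = 96.22 kN, A_x = 74.78 kN, A_y = 59.44 kN

ΣM about A: T·sin39°·10.8 − 60·5.4 − 60·5.5 = 0 → T = 654/(10.8·0.62932) = 96.2238 ≈ 96.22 kN.
ΣF_x = 0: A_x − T·cos39° = 0 → A_x = 96.2238 × 0.777146 = 74.78 kN.
ΣF_y = 0: A_y + T·sin39° − 60 − 60 = 0 → A_y = 120 − 96.2238 × 0.62932 = 59.44 kN.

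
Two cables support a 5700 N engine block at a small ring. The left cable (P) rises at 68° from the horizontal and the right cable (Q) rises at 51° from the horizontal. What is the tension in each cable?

T_P = 4101 N, T_Q = 2441 N

ΣF_x = 0: −T_P·cos68° + T_Q·cos51° = 0 → T_Q = 0.595256·T_P.
ΣF_y = 0: T_P·sin68° + T_Q·sin51° = 5700.
Substitute: T_P·(0.927184 + 0.595256·0.777146) = 5700 → T_P = 4101.35 ≈ 4101 N.
Then T_Q = 0.595256 × 4101.35 = 2441 N.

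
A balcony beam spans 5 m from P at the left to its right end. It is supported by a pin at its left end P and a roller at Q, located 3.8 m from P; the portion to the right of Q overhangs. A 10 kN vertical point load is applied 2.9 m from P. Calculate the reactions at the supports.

Moments about P: Q_y·3.8 − 10·2.9 = 0 → Q_y = 29/3.8 = 7.63158 ≈ 7.632 kN.
ΣF_y = 0: P_y + 7.63158 − 10 = 0 → P_y = 2.368 kN.
ΣF_x = 0: no horizontal applied forces, so P_x = 0.

P_x = 0, P_y = 2.368 kN, Q_y = 7.632 kN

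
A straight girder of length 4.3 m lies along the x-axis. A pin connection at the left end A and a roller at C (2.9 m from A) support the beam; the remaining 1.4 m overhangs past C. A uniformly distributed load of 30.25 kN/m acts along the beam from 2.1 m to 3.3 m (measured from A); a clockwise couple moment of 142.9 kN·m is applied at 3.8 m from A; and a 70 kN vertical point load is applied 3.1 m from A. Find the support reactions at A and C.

Resultant of the distributed load: 30.25 × 1.2 = 36.3 kN at 2.7 m from A.
ΣM about A: C_y·2.9 − (30.25·1.2)·2.7 − 142.9 − 70·3.1 = 0 → C_y = 457.91/2.9 = 157.9 kN.
ΣF_y = 0: A_y + 157.9 − 30.25·1.2 − 70 = 0 → A_y = -51.60 kN.
ΣF_x = 0: no horizontal applied forces, so A_x = 0.

A_x = 0, A_y = -51.60 kN, C_y = 157.9 kN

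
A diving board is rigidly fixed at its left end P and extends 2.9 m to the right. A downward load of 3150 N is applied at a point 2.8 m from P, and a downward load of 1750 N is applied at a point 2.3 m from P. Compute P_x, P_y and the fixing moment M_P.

ΣF_x = 0: P_x = 0.
ΣF_y = 0: P_y − 3150 − 1750 = 0 → P_y = 4900 N.
ΣM about P: M_P − 3150·2.8 − 1750·2.3 = 0 → M_P = 12840 N·m.

P_x = 0, P_y = 4900 N, M_P = 12840 N·m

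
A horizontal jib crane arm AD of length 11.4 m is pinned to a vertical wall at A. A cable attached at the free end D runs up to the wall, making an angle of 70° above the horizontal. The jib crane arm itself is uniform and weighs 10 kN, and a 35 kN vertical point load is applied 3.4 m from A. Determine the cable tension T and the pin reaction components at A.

ΣM about A: T·sin70°·11.4 − 10·5.7 − 35·3.4 = 0 → T = 176/(11.4·0.939693) = 16.4294 ≈ 16.43 kN.
ΣF_x = 0: A_x − T·cos70° = 0 → A_x = 16.4294 × 0.34202 = 5.619 kN.
ΣF_y = 0: A_y + T·sin70° − 10 − 35 = 0 → A_y = 45 − 16.4294 × 0.939693 = 29.56 kN.

T = 16.43 kN, A_x = 5.619 kN, A_y = 29.56 kN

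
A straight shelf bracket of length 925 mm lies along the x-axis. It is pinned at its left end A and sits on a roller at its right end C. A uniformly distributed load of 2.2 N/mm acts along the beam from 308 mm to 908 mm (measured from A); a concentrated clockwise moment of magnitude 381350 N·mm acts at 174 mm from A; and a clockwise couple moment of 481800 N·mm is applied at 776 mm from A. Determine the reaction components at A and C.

Resultant of the distributed load: 2.2 × 600 = 1320 N at 608 mm from A.
Moments about A: C_y·925 − (2.2·600)·608 − 381350 − 481800 = 0 → C_y = 1665710/925 = 1800.77 ≈ 1801 N.
ΣF_y = 0: A_y + 1800.77 − 2.2·600 = 0 → A_y = -480.8 N.
ΣF_x = 0: no horizontal applied forces, so A_x = 0.

A_x = 0, A_y = -480.8 N, C_y = 1801 N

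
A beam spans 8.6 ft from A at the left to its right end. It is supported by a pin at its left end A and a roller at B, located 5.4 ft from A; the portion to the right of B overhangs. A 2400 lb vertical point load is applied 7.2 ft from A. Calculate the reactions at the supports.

ΣM about A: B_y·5.4 − 2400·7.2 = 0 → B_y = 17280/5.4 = 3200 lb.
ΣF_y = 0: A_y + 3200 − 2400 = 0 → A_y = -800.0 lb.
ΣF_x = 0: no horizontal applied forces, so A_x = 0.

A_x = 0, A_y = -800.0 lb, B_y = 3200 lb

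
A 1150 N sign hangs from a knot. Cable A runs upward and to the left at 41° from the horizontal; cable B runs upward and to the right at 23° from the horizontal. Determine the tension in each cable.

ΣF_x = 0: −T_A·cos41° + T_B·cos23° = 0 → T_B = 0.819887·T_A.
ΣF_y = 0: T_A·sin41° + T_B·sin23° = 1150.
Substitute: T_A·(0.656059 + 0.819887·0.390731) = 1150 → T_A = 1177.78 ≈ 1178 N.
Then T_B = 0.819887 × 1177.78 = 965.6 N.

T_A = 1178 N, T_B = 965.6 N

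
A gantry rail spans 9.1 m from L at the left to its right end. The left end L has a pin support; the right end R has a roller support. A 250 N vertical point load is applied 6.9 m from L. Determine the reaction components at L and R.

Taking moments about L: R_y·9.1 − 250·6.9 = 0 → R_y = 1725/9.1 = 189.56 ≈ 189.6 N.
ΣF_y = 0: L_y + 189.56 − 250 = 0 → L_y = 60.44 N.
ΣF_x = 0: no horizontal applied forces, so L_x = 0.

L_x = 0, L_y = 60.44 N, R_y = 189.6 N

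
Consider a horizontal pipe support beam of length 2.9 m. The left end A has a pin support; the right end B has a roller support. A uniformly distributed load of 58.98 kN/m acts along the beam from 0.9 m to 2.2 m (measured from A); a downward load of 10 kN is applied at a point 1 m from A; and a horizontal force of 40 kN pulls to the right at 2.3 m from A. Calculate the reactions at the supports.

Resultant of the distributed load: 58.98 × 1.3 = 76.674 kN at 1.55 m from A.
Moments about A: B_y·2.9 − (58.98·1.3)·1.55 − 10·1 = 0 → B_y = 128.8447/2.9 = 44.4292 ≈ 44.43 kN.
ΣF_y = 0: A_y + 44.4292 − 58.98·1.3 − 10 = 0 → A_y = 42.24 kN.
ΣF_x = 0: A_x + 40 = 0 → A_x = -40.00 kN.

A_x = -40.00 kN, A_y = 42.24 kN, B_y = 44.43 kN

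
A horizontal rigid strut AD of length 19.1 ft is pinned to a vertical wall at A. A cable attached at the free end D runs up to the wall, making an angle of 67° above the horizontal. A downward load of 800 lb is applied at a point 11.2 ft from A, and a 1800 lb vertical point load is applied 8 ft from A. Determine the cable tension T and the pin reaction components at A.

T = 1329 lb, A_x = 519.1 lb, A_y = 1377 lb

ΣM about A: T·sin67°·19.1 − 800·11.2 − 1800·8 = 0 → T = 23360/(19.1·0.920505) = 1328.66 ≈ 1329 lb.
ΣF_x = 0: A_x − T·cos67° = 0 → A_x = 1328.66 × 0.390731 = 519.1 lb.
ΣF_y = 0: A_y + T·sin67° − 800 − 1800 = 0 → A_y = 2600 − 1328.66 × 0.920505 = 1377 lb.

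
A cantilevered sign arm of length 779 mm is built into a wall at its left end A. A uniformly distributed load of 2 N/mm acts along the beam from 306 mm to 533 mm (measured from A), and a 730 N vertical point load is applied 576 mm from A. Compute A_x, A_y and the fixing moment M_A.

A_x = 0, A_y = 1184 N, M_A = 610900 N·mm

Resultant of the distributed load: 2 × 227 = 454 N at 419.5 mm from A.
ΣF_x = 0: A_x = 0.
ΣF_y = 0: A_y − 2·227 − 730 = 0 → A_y = 1184 N.
ΣM about A: M_A − (2·227)·419.5 − 730·576 = 0 → M_A = 610900 N·mm.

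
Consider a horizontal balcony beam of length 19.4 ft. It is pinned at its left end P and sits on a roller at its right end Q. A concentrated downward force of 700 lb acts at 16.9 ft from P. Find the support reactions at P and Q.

P_x = 0, P_y = 90.21 lb, Q_y = 609.8 lb

ΣM about P: Q_y·19.4 − 700·16.9 = 0 → Q_y = 11830/19.4 = 609.794 ≈ 609.8 lb.
ΣF_y = 0: P_y + 609.794 − 700 = 0 → P_y = 90.21 lb.
ΣF_x = 0: no horizontal applied forces, so P_x = 0.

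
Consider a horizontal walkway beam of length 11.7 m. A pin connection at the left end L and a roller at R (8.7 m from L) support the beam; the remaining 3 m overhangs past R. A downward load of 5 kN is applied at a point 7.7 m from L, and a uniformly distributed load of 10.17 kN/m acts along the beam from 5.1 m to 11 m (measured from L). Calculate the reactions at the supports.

L_x = 0, L_y = 5.058 kN, R_y = 59.95 kN

Resultant of the distributed load: 10.17 × 5.9 = 60.003 kN at 8.05 m from L.
ΣM about L: R_y·8.7 − 5·7.7 − (10.17·5.9)·8.05 = 0 → R_y = 521.52415/8.7 = 59.9453 ≈ 59.95 kN.
ΣF_y = 0: L_y + 59.9453 − 5 − 10.17·5.9 = 0 → L_y = 5.058 kN.
ΣF_x = 0: no horizontal applied forces, so L_x = 0.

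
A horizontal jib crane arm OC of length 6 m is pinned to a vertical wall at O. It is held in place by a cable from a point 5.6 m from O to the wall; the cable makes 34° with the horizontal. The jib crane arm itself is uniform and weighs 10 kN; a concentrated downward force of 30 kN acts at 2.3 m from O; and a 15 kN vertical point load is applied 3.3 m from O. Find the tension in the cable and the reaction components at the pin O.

ΣM about O: T·sin34°·5.6 − 10·3 − 30·2.3 − 15·3.3 = 0 → T = 148.5/(5.6·0.559193) = 47.4217 ≈ 47.42 kN.
ΣF_x = 0: O_x − T·cos34° = 0 → O_x = 47.4217 × 0.829038 = 39.31 kN.
ΣF_y = 0: O_y + T·sin34° − 10 − 30 − 15 = 0 → O_y = 55 − 47.4217 × 0.559193 = 28.48 kN.

T = 47.42 kN, O_x = 39.31 kN, O_y = 28.48 kN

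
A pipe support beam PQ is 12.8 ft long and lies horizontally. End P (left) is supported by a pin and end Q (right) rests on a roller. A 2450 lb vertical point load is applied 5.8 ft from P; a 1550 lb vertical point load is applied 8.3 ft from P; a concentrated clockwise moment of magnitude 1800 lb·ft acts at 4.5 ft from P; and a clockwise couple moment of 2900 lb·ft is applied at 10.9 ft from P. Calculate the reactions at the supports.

P_x = 0, P_y = 1518 lb, Q_y = 2482 lb

Taking moments about P: Q_y·12.8 − 2450·5.8 − 1550·8.3 − 1800 − 2900 = 0 → Q_y = 31775/12.8 = 2482.42 ≈ 2482 lb.
ΣF_y = 0: P_y + 2482.42 − 2450 − 1550 = 0 → P_y = 1518 lb.
ΣF_x = 0: no horizontal applied forces, so P_x = 0.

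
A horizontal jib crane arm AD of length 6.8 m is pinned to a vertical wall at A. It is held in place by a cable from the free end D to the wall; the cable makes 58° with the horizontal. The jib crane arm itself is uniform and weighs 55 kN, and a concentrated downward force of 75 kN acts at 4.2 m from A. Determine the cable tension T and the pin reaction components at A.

T = 87.05 kN, A_x = 46.13 kN, A_y = 56.18 kN

ΣM about A: T·sin58°·6.8 − 55·3.4 − 75·4.2 = 0 → T = 502/(6.8·0.848048) = 87.0511 ≈ 87.05 kN.
ΣF_x = 0: A_x − T·cos58° = 0 → A_x = 87.0511 × 0.529919 = 46.13 kN.
ΣF_y = 0: A_y + T·sin58° − 55 − 75 = 0 → A_y = 130 − 87.0511 × 0.848048 = 56.18 kN.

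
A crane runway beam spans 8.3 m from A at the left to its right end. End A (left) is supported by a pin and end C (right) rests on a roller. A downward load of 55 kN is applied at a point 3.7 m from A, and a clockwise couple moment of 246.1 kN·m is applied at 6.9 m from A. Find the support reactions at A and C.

Moments about A: C_y·8.3 − 55·3.7 − 246.1 = 0 → C_y = 449.6/8.3 = 54.1687 ≈ 54.17 kN.
ΣF_y = 0: A_y + 54.1687 − 55 = 0 → A_y = 0.8313 kN.
ΣF_x = 0: no horizontal applied forces, so A_x = 0.

A_x = 0, A_y = 0.8313 kN, C_y = 54.17 kN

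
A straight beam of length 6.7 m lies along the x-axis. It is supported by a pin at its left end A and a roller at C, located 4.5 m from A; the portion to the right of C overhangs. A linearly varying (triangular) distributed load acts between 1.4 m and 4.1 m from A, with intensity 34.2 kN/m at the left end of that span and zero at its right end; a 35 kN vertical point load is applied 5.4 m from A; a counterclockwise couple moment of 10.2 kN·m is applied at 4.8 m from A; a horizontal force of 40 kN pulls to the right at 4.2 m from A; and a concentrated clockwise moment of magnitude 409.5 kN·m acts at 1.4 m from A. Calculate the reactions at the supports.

A_x = -40.00 kN, A_y = -73.16 kN, C_y = 154.3 kN

Resultant of the triangular load: ½ × 34.2 × 2.7 = 46.17 kN, acting at 2.3 m from A (one-third of the span from the peak).
ΣM about A: C_y·4.5 − (½·34.2·2.7)·2.3 − 35·5.4 + 10.2 − 409.5 = 0 → C_y = 694.491/4.5 = 154.331 ≈ 154.3 kN.
ΣF_y = 0: A_y + 154.331 − ½·34.2·2.7 − 35 = 0 → A_y = -73.16 kN.
ΣF_x = 0: A_x + 40 = 0 → A_x = -40.00 kN.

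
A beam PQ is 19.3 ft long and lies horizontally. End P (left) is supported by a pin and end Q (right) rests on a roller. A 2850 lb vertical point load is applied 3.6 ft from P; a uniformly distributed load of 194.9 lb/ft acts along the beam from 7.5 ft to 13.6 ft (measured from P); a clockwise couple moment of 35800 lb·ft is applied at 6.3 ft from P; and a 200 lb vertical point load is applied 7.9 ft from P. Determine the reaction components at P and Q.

Resultant of the distributed load: 194.9 × 6.1 = 1188.89 lb at 10.55 ft from P.
Moments about P: Q_y·19.3 − 2850·3.6 − (194.9·6.1)·10.55 − 35800 − 200·7.9 = 0 → Q_y = 60182.7895/19.3 = 3118.28 ≈ 3118 lb.
ΣF_y = 0: P_y + 3118.28 − 2850 − 194.9·6.1 − 200 = 0 → P_y = 1121 lb.
ΣF_x = 0: no horizontal applied forces, so P_x = 0.

P_x = 0, P_y = 1121 lb, Q_y = 3118 lb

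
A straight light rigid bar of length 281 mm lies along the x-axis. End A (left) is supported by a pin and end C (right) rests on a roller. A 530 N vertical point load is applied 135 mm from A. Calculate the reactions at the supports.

Taking moments about A: C_y·281 − 530·135 = 0 → C_y = 71550/281 = 254.626 ≈ 254.6 N.
ΣF_y = 0: A_y + 254.626 − 530 = 0 → A_y = 275.4 N.
ΣF_x = 0: no horizontal applied forces, so A_x = 0.

A_x = 0, A_y = 275.4 N, C_y = 254.6 N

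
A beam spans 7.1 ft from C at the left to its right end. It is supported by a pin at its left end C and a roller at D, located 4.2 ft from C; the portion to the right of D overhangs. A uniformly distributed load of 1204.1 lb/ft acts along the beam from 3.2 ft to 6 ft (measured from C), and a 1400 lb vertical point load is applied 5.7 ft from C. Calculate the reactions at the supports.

Resultant of the distributed load: 1204.1 × 2.8 = 3371.48 lb at 4.6 ft from C.
Moments about C: D_y·4.2 − (1204.1·2.8)·4.6 − 1400·5.7 = 0 → D_y = 23488.808/4.2 = 5592.57 ≈ 5593 lb.
ΣF_y = 0: C_y + 5592.57 − 1204.1·2.8 − 1400 = 0 → C_y = -821.1 lb.
ΣF_x = 0: no horizontal applied forces, so C_x = 0.

C_x = 0, C_y = -821.1 lb, D_y = 5593 lb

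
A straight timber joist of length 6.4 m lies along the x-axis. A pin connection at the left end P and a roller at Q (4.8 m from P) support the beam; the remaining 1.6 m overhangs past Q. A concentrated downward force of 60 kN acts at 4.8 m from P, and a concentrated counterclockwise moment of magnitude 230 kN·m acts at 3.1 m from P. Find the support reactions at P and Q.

P_x = 0, P_y = 47.92 kN, Q_y = 12.08 kN

Moments about P: Q_y·4.8 − 60·4.8 + 230 = 0 → Q_y = 58/4.8 = 12.0833 ≈ 12.08 kN.
ΣF_y = 0: P_y + 12.0833 − 60 = 0 → P_y = 47.92 kN.
ΣF_x = 0: no horizontal applied forces, so P_x = 0.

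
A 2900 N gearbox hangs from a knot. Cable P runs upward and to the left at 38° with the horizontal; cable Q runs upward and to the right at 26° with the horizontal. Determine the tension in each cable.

T_P = 2900 N, T_Q = 2543 N

ΣF_x = 0: −T_P·cos38° + T_Q·cos26° = 0 → T_Q = 0.876742·T_P.
ΣF_y = 0: T_P·sin38° + T_Q·sin26° = 2900.
Substitute: T_P·(0.615661 + 0.876742·0.438371) = 2900 → T_P = 2900 N.
Then T_Q = 0.876742 × 2900 = 2543 N.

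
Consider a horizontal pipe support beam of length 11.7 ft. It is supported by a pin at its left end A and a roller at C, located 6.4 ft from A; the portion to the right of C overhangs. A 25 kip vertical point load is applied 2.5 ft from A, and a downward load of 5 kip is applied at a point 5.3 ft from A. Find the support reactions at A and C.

A_x = 0, A_y = 16.09 kip, C_y = 13.91 kip

Taking moments about A: C_y·6.4 − 25·2.5 − 5·5.3 = 0 → C_y = 89/6.4 = 13.9062 ≈ 13.91 kip.
ΣF_y = 0: A_y + 13.9062 − 25 − 5 = 0 → A_y = 16.09 kip.
ΣF_x = 0: no horizontal applied forces, so A_x = 0.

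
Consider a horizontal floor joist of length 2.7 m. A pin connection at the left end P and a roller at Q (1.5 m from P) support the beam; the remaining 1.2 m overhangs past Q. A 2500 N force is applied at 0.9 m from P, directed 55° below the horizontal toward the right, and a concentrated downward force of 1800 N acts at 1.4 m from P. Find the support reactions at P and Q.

ΣM about P: Q_y·1.5 − 2500·sin55°·0.9 − 1800·1.4 = 0 → Q_y = 4363.09/1.5 = 2908.73 ≈ 2909 N.
ΣF_y = 0: P_y + 2908.73 − 2500·sin55° − 1800 = 0 → P_y = 939.2 N.
ΣF_x = 0: P_x + 2500·cos55° = 0 → P_x = -1434 N.

P_x = -1434 N, P_y = 939.2 N, Q_y = 2909 N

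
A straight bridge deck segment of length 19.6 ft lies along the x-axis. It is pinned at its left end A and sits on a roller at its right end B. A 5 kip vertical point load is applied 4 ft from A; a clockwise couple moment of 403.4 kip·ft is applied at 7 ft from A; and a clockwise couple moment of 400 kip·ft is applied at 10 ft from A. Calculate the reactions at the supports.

ΣM about A: B_y·19.6 − 5·4 − 403.4 − 400 = 0 → B_y = 823.4/19.6 = 42.0102 ≈ 42.01 kip.
ΣF_y = 0: A_y + 42.0102 − 5 = 0 → A_y = -37.01 kip.
ΣF_x = 0: no horizontal applied forces, so A_x = 0.

A_x = 0, A_y = -37.01 kip, B_y = 42.01 kip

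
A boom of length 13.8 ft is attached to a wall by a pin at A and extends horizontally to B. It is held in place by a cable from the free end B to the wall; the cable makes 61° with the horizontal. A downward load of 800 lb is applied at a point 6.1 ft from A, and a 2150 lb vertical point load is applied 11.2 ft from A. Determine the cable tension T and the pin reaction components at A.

T = 2399 lb, A_x = 1163 lb, A_y = 851.4 lb

ΣM about A: T·sin61°·13.8 − 800·6.1 − 2150·11.2 = 0 → T = 28960/(13.8·0.87462) = 2399.39 ≈ 2399 lb.
ΣF_x = 0: A_x − T·cos61° = 0 → A_x = 2399.39 × 0.48481 = 1163 lb.
ΣF_y = 0: A_y + T·sin61° − 800 − 2150 = 0 → A_y = 2950 − 2399.39 × 0.87462 = 851.4 lb.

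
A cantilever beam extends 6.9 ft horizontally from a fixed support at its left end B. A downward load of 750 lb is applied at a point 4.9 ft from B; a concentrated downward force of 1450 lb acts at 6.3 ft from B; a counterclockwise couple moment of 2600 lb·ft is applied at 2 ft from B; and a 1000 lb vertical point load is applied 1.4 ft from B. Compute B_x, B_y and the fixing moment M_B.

B_x = 0, B_y = 3200 lb, M_B = 11610 lb·ft

ΣF_x = 0: B_x = 0.
ΣF_y = 0: B_y − 750 − 1450 − 1000 = 0 → B_y = 3200 lb.
ΣM about B: M_B − 750·4.9 − 1450·6.3 + 2600 − 1000·1.4 = 0 → M_B = 11610 lb·ft.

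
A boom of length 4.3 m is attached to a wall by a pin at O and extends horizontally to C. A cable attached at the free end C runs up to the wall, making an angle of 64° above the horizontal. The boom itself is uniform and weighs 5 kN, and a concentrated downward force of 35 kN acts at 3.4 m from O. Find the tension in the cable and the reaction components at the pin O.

ΣM about O: T·sin64°·4.3 − 5·2.15 − 35·3.4 = 0 → T = 129.75/(4.3·0.898794) = 33.5721 ≈ 33.57 kN.
ΣF_x = 0: O_x − T·cos64° = 0 → O_x = 33.5721 × 0.438371 = 14.72 kN.
ΣF_y = 0: O_y + T·sin64° − 5 − 35 = 0 → O_y = 40 − 33.5721 × 0.898794 = 9.826 kN.

T = 33.57 kN, O_x = 14.72 kN, O_y = 9.826 kN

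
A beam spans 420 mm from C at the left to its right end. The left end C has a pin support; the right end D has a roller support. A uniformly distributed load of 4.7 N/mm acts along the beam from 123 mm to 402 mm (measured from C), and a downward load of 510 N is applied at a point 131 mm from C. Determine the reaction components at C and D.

C_x = 0, C_y = 842.7 N, D_y = 978.6 N

Resultant of the distributed load: 4.7 × 279 = 1311.3 N at 262.5 mm from C.
Taking moments about C: D_y·420 − (4.7·279)·262.5 − 510·131 = 0 → D_y = 411026.25/420 = 978.634 ≈ 978.6 N.
ΣF_y = 0: C_y + 978.634 − 4.7·279 − 510 = 0 → C_y = 842.7 N.
ΣF_x = 0: no horizontal applied forces, so C_x = 0.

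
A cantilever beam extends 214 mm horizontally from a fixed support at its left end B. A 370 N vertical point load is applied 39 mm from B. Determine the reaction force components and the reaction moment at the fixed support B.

ΣF_x = 0: B_x = 0.
ΣF_y = 0: B_y − 370 = 0 → B_y = 370.0 N.
ΣM about B: M_B − 370·39 = 0 → M_B = 14430 N·mm.

B_x = 0, B_y = 370.0 N, M_B = 14430 N·mm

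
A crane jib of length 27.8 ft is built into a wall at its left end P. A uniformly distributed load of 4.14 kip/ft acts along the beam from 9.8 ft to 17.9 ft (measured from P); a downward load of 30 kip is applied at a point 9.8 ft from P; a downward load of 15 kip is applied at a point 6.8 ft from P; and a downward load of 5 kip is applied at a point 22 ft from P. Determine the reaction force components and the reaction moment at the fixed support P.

Resultant of the distributed load: 4.14 × 8.1 = 33.534 kip at 13.85 ft from P.
ΣF_x = 0: P_x = 0.
ΣF_y = 0: P_y − 4.14·8.1 − 30 − 15 − 5 = 0 → P_y = 83.53 kip.
ΣM about P: M_P − (4.14·8.1)·13.85 − 30·9.8 − 15·6.8 − 5·22 = 0 → M_P = 970.4 kip·ft.

P_x = 0, P_y = 83.53 kip, M_P = 970.4 kip·ft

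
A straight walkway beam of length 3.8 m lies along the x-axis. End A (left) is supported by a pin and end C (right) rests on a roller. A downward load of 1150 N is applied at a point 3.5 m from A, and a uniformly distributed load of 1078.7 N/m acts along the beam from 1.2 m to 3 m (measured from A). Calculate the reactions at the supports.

A_x = 0, A_y = 959.4 N, C_y = 2132 N

Resultant of the distributed load: 1078.7 × 1.8 = 1941.66 N at 2.1 m from A.
Moments about A: C_y·3.8 − 1150·3.5 − (1078.7·1.8)·2.1 = 0 → C_y = 8102.486/3.8 = 2132.23 ≈ 2132 N.
ΣF_y = 0: A_y + 2132.23 − 1150 − 1078.7·1.8 = 0 → A_y = 959.4 N.
ΣF_x = 0: no horizontal applied forces, so A_x = 0.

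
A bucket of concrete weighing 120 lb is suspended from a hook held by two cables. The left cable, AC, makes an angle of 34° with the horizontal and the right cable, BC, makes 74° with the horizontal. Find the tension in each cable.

T_AC = 34.78 lb, T_BC = 104.6 lb

ΣF_x = 0: −T_AC·cos34° + T_BC·cos74° = 0 → T_BC = 3.00771·T_AC.
ΣF_y = 0: T_AC·sin34° + T_BC·sin74° = 120.
Substitute: T_AC·(0.559193 + 3.00771·0.961262) = 120 → T_AC = 34.7787 ≈ 34.78 lb.
Then T_BC = 3.00771 × 34.7787 = 104.6 lb.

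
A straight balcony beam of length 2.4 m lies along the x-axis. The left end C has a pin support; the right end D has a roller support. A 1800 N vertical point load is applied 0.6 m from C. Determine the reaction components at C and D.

Taking moments about C: D_y·2.4 − 1800·0.6 = 0 → D_y = 1080/2.4 = 450.0 N.
ΣF_y = 0: C_y + 450 − 1800 = 0 → C_y = 1350 N.
ΣF_x = 0: no horizontal applied forces, so C_x = 0.

C_x = 0, C_y = 1350 N, D_y = 450.0 N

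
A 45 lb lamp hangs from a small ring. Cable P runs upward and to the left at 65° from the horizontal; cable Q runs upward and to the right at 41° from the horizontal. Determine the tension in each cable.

T_P = 35.33 lb, T_Q = 19.78 lb

ΣF_x = 0: −T_P·cos65° + T_Q·cos41° = 0 → T_Q = 0.559975·T_P.
ΣF_y = 0: T_P·sin65° + T_Q·sin41° = 45.
Substitute: T_P·(0.906308 + 0.559975·0.656059) = 45 → T_P = 35.3306 ≈ 35.33 lb.
Then T_Q = 0.559975 × 35.3306 = 19.78 lb.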